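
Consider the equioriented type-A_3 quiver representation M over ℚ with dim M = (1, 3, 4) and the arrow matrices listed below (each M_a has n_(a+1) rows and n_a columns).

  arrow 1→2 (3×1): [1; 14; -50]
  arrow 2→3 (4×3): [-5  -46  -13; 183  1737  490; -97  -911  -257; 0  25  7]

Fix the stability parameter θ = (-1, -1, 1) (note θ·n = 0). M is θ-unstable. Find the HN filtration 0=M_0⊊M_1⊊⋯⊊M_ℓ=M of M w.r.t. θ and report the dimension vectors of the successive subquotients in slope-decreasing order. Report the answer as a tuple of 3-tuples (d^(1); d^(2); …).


Interval decomposition of M: I[1,3], I[2,3]^2, I[3,3].
HN type (ℓ=2): μ^(1)=1; μ^(2)=-1

((0, 0, 4); (1, 3, 0))


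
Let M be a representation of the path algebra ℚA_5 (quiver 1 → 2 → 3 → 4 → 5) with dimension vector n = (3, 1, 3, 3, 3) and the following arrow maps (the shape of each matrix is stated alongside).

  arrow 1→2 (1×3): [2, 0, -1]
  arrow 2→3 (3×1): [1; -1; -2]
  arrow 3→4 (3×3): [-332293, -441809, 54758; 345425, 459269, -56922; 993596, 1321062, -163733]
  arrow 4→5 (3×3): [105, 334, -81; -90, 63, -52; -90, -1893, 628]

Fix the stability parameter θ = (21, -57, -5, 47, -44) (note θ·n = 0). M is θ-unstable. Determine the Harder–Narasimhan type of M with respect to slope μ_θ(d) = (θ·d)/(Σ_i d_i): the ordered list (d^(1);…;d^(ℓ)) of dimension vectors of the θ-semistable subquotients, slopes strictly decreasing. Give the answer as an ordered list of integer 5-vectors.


Interval decomposition of M: I[1,1]^2, I[1,3], I[3,5]^2, I[4,4], I[5,5].
HN type (ℓ=6): μ^(1)=47; μ^(2)=21; μ^(3)=3/2; μ^(4)=-5; μ^(5)=-18; μ^(6)=-44

((0, 0, 0, 1, 0); (2, 0, 0, 0, 0); (0, 0, 0, 2, 2); (0, 0, 3, 0, 0); (1, 1, 0, 0, 0); (0, 0, 0, 0, 1))


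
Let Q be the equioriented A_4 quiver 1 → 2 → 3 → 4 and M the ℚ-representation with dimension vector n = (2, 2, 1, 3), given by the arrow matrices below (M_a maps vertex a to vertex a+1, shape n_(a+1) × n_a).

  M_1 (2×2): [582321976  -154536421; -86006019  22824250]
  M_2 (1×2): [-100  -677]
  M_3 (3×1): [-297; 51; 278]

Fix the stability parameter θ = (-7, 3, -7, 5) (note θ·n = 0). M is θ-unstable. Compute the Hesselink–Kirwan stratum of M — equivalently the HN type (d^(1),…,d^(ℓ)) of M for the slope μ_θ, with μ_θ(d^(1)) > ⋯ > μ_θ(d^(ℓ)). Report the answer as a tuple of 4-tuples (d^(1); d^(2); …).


Barcode: M ≅ I[1,2], I[1,4], I[4,4]^2. HN layers by μ_θ (4 steps, strictly decreasing):
  μ^(1)=5; μ^(2)=3; μ^(3)=-2; μ^(4)=-7

((0, 0, 0, 3); (0, 1, 0, 0); (0, 1, 1, 0); (2, 0, 0, 0))


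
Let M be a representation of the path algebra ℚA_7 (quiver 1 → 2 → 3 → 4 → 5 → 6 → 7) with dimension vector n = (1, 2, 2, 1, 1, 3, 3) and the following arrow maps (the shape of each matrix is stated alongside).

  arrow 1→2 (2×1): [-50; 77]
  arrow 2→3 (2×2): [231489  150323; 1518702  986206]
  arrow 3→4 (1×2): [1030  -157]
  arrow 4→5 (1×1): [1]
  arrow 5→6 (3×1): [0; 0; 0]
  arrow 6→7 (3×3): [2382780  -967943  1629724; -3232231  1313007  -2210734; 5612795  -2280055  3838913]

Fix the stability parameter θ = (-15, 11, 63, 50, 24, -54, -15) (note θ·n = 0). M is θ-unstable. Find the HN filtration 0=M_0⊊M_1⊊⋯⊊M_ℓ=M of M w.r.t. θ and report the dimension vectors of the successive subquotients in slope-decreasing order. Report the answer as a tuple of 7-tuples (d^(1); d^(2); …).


Via rank(M_{q-1}∘⋯∘M_p): M ≅ I[1,5], I[2,3], I[6,7]^3.
μ_θ-semistable layers: μ^(1)=63; μ^(2)=137/3; μ^(3)=11; μ^(4)=-15; μ^(5)=-54

((0, 0, 1, 0, 0, 0, 0); (0, 0, 1, 1, 1, 0, 0); (0, 2, 0, 0, 0, 0, 0); (1, 0, 0, 0, 0, 0, 3); (0, 0, 0, 0, 0, 3, 0))


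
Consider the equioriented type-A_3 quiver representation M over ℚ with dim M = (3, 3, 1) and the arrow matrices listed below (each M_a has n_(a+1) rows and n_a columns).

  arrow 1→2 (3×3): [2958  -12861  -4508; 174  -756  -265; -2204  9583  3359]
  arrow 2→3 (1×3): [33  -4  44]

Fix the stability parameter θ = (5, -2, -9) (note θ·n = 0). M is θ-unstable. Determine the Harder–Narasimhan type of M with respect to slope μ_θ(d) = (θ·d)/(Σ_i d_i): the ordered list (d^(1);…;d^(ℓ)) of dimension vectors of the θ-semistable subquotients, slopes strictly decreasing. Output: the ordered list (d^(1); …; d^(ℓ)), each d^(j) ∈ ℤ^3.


Via rank(M_{q-1}∘⋯∘M_p): M ≅ I[1,1], I[1,2], I[1,3], I[2,2].
μ_θ-semistable layers: μ^(1)=5; μ^(2)=3/2; μ^(3)=-2

((1, 0, 0); (1, 1, 0); (1, 2, 1))


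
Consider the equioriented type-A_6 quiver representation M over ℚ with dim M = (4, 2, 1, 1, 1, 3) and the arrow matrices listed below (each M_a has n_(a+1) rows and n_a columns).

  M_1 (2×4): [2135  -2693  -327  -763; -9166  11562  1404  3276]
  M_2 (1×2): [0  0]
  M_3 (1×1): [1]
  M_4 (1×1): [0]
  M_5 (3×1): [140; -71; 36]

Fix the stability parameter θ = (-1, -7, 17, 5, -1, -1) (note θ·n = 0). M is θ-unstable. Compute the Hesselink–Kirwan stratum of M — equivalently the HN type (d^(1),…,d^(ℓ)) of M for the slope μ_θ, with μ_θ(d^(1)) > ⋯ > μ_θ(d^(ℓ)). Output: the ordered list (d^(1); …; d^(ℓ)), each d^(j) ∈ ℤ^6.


Interval decomposition of M: I[1,1]^2, I[1,2]^2, I[3,4], I[5,6], I[6,6]^2.
HN type (ℓ=3): μ^(1)=11; μ^(2)=-1; μ^(3)=-4

((0, 0, 1, 1, 0, 0); (2, 0, 0, 0, 1, 3); (2, 2, 0, 0, 0, 0))


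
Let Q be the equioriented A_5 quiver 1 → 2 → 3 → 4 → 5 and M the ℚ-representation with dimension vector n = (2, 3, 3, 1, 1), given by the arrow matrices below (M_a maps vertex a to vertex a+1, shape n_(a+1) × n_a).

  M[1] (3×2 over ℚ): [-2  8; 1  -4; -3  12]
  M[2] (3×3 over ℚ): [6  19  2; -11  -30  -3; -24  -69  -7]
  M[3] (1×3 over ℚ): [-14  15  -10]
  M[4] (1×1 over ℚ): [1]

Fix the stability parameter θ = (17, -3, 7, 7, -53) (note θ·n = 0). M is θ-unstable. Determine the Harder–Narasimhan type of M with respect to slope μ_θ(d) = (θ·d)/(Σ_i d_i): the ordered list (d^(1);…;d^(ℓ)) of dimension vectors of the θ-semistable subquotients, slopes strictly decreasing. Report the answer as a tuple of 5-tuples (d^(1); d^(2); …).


Barcode: M ≅ I[1,1], I[1,5], I[2,3]^2. HN layers by μ_θ (4 steps, strictly decreasing):
  μ^(1)=17; μ^(2)=7; μ^(3)=-3; μ^(4)=-5

((1, 0, 0, 0, 0); (0, 0, 2, 0, 0); (0, 2, 0, 0, 0); (1, 1, 1, 1, 1))


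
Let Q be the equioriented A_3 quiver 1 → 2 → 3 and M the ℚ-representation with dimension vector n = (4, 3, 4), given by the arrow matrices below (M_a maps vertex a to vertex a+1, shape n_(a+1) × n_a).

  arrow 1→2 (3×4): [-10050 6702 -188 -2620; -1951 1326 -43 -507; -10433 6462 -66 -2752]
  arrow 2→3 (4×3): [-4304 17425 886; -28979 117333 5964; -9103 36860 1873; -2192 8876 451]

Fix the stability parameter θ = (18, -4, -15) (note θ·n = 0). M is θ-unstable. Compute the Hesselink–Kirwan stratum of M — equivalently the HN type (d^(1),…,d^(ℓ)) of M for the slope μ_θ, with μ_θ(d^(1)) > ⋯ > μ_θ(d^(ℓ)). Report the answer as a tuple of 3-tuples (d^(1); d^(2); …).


Via rank(M_{q-1}∘⋯∘M_p): M ≅ I[1,1], I[1,3]^3, I[3,3].
μ_θ-semistable layers: μ^(1)=18; μ^(2)=-1/3; μ^(3)=-15

((1, 0, 0); (3, 3, 3); (0, 0, 1))


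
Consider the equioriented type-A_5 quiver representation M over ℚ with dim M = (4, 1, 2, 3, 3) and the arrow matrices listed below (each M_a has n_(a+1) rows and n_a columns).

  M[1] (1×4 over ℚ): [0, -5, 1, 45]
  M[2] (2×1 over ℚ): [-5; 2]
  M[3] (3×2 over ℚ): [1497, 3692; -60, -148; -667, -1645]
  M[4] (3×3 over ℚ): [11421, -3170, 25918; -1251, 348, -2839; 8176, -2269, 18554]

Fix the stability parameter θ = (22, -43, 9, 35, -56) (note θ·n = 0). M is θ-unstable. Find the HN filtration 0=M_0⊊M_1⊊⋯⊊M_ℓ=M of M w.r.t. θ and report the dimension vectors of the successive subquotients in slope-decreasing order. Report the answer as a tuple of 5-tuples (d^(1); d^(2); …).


Barcode: M ≅ I[1,1]^3, I[1,5], I[3,5], I[4,5]. HN layers by μ_θ (3 steps, strictly decreasing):
  μ^(1)=22; μ^(2)=-4; μ^(3)=-21/2

((3, 0, 0, 0, 0); (0, 0, 2, 2, 2); (1, 1, 0, 1, 1))


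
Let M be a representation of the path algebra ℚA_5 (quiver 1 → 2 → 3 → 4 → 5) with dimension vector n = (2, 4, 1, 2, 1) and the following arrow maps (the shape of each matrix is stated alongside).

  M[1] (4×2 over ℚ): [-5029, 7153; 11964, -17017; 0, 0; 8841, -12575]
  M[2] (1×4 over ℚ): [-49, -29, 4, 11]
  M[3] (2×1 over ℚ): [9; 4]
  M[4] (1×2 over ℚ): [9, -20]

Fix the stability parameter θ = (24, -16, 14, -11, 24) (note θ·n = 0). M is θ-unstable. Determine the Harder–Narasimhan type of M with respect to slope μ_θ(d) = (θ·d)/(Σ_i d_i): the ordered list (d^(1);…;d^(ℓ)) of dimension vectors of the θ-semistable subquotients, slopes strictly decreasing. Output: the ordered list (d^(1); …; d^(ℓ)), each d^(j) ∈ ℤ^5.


Via rank(M_{q-1}∘⋯∘M_p): M ≅ I[1,2], I[1,5], I[2,2]^2, I[4,4].
μ_θ-semistable layers: μ^(1)=24; μ^(2)=4; μ^(3)=11/4; μ^(4)=-11; μ^(5)=-16

((0, 0, 0, 0, 1); (1, 1, 0, 0, 0); (1, 1, 1, 1, 0); (0, 0, 0, 1, 0); (0, 2, 0, 0, 0))


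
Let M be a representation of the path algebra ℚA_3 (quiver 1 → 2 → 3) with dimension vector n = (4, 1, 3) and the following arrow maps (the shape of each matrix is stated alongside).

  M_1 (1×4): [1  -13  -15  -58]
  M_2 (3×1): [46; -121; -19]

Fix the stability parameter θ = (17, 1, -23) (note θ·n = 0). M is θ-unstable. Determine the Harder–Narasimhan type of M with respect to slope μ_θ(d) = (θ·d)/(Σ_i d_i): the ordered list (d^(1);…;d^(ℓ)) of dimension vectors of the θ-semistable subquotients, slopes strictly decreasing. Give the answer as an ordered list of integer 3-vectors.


Barcode: M ≅ I[1,1]^3, I[1,3], I[3,3]^2. HN layers by μ_θ (3 steps, strictly decreasing):
  μ^(1)=17; μ^(2)=-5/3; μ^(3)=-23

((3, 0, 0); (1, 1, 1); (0, 0, 2))


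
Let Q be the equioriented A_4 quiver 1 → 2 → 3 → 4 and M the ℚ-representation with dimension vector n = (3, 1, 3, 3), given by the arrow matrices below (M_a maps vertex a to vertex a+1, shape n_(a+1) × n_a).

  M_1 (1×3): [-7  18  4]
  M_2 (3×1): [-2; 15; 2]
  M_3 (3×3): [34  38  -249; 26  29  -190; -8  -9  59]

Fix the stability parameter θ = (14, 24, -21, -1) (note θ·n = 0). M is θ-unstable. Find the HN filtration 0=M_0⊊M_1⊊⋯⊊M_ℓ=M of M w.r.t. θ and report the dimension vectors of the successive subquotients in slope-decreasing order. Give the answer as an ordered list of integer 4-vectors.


Barcode: M ≅ I[1,1]^2, I[1,4], I[3,3], I[3,4], I[4,4]. HN layers by μ_θ (4 steps, strictly decreasing):
  μ^(1)=14; μ^(2)=4; μ^(3)=-1; μ^(4)=-21

((2, 0, 0, 0); (1, 1, 1, 1); (0, 0, 0, 2); (0, 0, 2, 0))


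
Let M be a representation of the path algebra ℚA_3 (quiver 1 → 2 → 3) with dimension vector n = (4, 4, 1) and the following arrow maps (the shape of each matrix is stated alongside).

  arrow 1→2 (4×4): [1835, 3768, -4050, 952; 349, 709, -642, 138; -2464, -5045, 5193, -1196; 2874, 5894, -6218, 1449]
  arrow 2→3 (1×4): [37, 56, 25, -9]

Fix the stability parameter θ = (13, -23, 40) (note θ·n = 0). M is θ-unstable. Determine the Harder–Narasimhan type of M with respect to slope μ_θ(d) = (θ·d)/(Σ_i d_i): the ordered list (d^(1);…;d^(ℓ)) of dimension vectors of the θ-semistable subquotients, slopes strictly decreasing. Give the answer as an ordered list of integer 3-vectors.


Barcode: M ≅ I[1,2]^3, I[1,3]. HN layers by μ_θ (2 steps, strictly decreasing):
  μ^(1)=40; μ^(2)=-5

((0, 0, 1); (4, 4, 0))


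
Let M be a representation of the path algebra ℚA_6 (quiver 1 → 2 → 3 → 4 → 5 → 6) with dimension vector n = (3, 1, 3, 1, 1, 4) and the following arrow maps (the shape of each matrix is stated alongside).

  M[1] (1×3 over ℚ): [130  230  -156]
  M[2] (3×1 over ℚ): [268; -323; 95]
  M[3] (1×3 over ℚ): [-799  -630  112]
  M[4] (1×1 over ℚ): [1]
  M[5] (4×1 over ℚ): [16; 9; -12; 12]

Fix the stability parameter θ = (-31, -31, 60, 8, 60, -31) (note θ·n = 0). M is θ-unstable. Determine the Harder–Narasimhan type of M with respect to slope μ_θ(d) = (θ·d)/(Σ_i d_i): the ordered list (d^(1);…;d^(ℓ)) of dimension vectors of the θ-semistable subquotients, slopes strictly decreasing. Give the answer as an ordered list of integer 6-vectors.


Barcode: M ≅ I[1,1]^2, I[1,6], I[3,3]^2, I[6,6]^3. HN layers by μ_θ (3 steps, strictly decreasing):
  μ^(1)=60; μ^(2)=97/4; μ^(3)=-31

((0, 0, 2, 0, 0, 0); (0, 0, 1, 1, 1, 1); (3, 1, 0, 0, 0, 3))


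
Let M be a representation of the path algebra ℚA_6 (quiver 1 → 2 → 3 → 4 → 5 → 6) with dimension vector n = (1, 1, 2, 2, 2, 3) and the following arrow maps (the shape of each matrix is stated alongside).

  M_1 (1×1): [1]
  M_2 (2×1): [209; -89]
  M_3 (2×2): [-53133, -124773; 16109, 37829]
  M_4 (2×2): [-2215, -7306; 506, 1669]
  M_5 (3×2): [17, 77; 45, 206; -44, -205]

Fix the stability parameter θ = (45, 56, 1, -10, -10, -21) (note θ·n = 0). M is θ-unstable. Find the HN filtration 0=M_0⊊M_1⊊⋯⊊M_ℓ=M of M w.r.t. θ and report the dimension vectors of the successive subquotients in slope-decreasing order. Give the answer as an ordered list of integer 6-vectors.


Barcode: M ≅ I[1,3], I[3,6], I[4,6], I[6,6]. HN layers by μ_θ (4 steps, strictly decreasing):
  μ^(1)=34; μ^(2)=-10; μ^(3)=-41/3; μ^(4)=-21

((1, 1, 1, 0, 0, 0); (0, 0, 1, 1, 1, 1); (0, 0, 0, 1, 1, 1); (0, 0, 0, 0, 0, 1))


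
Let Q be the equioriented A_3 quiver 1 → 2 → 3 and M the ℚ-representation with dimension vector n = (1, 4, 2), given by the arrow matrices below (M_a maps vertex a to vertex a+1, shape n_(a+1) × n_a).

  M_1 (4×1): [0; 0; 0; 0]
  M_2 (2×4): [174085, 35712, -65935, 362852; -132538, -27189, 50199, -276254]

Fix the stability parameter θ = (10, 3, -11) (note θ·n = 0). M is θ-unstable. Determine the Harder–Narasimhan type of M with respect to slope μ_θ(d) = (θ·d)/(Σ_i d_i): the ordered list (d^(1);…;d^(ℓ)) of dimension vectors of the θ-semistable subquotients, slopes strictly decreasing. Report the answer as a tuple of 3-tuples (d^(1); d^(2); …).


Barcode: M ≅ I[1,1], I[2,2]^2, I[2,3]^2. HN layers by μ_θ (3 steps, strictly decreasing):
  μ^(1)=10; μ^(2)=3; μ^(3)=-4

((1, 0, 0); (0, 2, 0); (0, 2, 2))


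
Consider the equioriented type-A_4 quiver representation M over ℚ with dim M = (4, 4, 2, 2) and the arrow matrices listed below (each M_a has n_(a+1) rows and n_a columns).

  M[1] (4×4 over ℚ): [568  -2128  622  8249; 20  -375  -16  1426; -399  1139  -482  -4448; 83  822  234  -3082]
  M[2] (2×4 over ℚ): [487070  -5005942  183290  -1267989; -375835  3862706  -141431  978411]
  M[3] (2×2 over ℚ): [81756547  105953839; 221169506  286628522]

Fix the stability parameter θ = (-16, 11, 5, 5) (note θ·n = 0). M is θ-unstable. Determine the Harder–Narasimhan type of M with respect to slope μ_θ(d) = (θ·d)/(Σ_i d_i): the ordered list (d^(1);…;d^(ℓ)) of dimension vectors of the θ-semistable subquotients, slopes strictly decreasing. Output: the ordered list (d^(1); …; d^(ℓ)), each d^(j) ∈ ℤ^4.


Via rank(M_{q-1}∘⋯∘M_p): M ≅ I[1,1], I[1,2], I[1,3], I[1,4], I[2,2], I[4,4].
μ_θ-semistable layers: μ^(1)=11; μ^(2)=8; μ^(3)=7; μ^(4)=5; μ^(5)=-16

((0, 2, 0, 0); (0, 1, 1, 0); (0, 1, 1, 1); (0, 0, 0, 1); (4, 0, 0, 0))


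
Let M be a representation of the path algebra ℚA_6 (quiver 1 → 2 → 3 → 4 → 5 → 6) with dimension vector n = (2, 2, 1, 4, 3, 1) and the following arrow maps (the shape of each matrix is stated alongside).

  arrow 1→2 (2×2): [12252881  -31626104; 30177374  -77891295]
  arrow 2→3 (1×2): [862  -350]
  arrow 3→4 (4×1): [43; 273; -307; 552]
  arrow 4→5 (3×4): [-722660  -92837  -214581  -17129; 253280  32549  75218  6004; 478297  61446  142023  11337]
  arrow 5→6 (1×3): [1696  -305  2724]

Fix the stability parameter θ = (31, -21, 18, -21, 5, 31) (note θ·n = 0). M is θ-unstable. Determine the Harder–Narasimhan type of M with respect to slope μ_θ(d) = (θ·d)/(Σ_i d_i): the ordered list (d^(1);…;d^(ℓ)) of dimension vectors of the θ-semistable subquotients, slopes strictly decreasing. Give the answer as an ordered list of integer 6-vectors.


Interval decomposition of M: I[1,2], I[1,6], I[4,4], I[4,5]^2.
HN type (ℓ=4): μ^(1)=31; μ^(2)=5; μ^(3)=7/4; μ^(4)=-21

((0, 0, 0, 0, 0, 1); (1, 1, 0, 0, 3, 0); (1, 1, 1, 1, 0, 0); (0, 0, 0, 3, 0, 0))


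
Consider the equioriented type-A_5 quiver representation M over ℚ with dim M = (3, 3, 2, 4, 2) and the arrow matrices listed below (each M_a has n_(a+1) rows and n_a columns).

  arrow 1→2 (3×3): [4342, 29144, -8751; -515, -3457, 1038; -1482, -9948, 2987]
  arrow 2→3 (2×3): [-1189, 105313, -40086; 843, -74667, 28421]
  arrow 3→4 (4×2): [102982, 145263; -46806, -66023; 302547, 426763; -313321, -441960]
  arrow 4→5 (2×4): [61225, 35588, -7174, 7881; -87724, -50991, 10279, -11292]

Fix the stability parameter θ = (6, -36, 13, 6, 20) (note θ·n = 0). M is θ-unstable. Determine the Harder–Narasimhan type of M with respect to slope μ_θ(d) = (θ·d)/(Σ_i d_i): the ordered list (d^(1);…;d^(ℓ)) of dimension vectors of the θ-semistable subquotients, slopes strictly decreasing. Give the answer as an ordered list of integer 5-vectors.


Interval decomposition of M: I[1,1], I[1,5]^2, I[2,2], I[4,4]^2.
HN type (ℓ=5): μ^(1)=20; μ^(2)=19/2; μ^(3)=6; μ^(4)=-15; μ^(5)=-36

((0, 0, 0, 0, 2); (0, 0, 2, 2, 0); (1, 0, 0, 2, 0); (2, 2, 0, 0, 0); (0, 1, 0, 0, 0))


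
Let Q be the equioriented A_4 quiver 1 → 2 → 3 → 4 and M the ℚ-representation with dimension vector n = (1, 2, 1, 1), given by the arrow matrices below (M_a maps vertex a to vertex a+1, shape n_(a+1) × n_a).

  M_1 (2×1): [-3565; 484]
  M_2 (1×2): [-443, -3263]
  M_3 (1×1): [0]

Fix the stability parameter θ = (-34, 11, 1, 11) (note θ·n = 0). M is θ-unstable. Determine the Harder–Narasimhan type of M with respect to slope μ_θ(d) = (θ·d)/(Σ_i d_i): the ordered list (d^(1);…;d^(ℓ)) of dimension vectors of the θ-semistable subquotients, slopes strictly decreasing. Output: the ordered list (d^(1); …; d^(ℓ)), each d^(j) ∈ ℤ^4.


Via rank(M_{q-1}∘⋯∘M_p): M ≅ I[1,3], I[2,2], I[4,4].
μ_θ-semistable layers: μ^(1)=11; μ^(2)=6; μ^(3)=-34

((0, 1, 0, 1); (0, 1, 1, 0); (1, 0, 0, 0))


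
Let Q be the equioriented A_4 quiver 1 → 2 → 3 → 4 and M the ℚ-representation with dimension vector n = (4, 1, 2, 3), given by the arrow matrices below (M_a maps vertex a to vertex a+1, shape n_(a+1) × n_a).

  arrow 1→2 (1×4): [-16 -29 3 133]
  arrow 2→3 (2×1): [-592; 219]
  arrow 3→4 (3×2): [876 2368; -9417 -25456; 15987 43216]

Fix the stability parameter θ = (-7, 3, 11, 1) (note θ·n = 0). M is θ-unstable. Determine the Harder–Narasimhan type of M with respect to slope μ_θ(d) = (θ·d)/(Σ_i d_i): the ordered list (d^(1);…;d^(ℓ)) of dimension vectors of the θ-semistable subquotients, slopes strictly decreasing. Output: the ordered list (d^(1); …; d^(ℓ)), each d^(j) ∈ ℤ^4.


Interval decomposition of M: I[1,1]^3, I[1,3], I[3,4], I[4,4]^2.
HN type (ℓ=5): μ^(1)=11; μ^(2)=6; μ^(3)=3; μ^(4)=1; μ^(5)=-7

((0, 0, 1, 0); (0, 0, 1, 1); (0, 1, 0, 0); (0, 0, 0, 2); (4, 0, 0, 0))


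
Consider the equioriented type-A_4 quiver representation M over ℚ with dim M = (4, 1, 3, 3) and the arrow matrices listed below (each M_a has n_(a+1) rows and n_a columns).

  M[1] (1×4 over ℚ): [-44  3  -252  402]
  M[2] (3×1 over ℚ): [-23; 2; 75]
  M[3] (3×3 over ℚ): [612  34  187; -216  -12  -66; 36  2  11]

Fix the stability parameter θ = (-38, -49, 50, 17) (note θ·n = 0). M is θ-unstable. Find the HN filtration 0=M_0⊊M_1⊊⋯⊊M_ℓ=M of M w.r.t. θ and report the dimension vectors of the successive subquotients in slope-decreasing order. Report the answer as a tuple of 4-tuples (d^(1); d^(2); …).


Barcode: M ≅ I[1,1]^3, I[1,4], I[3,3]^2, I[4,4]^2. HN layers by μ_θ (5 steps, strictly decreasing):
  μ^(1)=50; μ^(2)=67/2; μ^(3)=17; μ^(4)=-38; μ^(5)=-87/2

((0, 0, 2, 0); (0, 0, 1, 1); (0, 0, 0, 2); (3, 0, 0, 0); (1, 1, 0, 0))


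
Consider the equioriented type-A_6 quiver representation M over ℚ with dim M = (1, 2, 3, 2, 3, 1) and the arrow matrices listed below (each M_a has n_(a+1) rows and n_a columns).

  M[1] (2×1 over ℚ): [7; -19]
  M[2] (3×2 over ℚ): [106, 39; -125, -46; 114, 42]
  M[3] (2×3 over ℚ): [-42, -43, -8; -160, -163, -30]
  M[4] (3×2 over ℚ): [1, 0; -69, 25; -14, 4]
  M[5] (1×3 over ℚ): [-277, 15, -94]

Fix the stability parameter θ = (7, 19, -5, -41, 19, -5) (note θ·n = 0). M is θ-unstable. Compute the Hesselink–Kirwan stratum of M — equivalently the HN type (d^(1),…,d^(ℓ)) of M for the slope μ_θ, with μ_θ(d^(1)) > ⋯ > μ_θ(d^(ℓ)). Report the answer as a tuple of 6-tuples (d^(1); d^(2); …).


Interval decomposition of M: I[1,6], I[2,5], I[3,3], I[5,5].
HN type (ℓ=4): μ^(1)=19; μ^(2)=7; μ^(3)=-5; μ^(4)=-9

((0, 0, 0, 0, 2, 0); (0, 0, 0, 0, 1, 1); (1, 1, 2, 1, 0, 0); (0, 1, 1, 1, 0, 0))


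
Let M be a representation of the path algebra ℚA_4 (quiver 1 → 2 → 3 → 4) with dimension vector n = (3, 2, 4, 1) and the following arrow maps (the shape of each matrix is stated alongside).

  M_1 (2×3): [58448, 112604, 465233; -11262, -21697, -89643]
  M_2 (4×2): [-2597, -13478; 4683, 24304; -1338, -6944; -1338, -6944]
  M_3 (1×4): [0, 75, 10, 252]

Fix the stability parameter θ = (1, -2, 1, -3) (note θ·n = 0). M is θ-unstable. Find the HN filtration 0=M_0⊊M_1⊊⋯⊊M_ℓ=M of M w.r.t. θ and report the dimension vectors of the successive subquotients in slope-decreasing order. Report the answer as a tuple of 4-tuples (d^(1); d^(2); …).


Interval decomposition of M: I[1,1], I[1,3], I[1,4], I[3,3]^2.
HN type (ℓ=3): μ^(1)=1; μ^(2)=-1/2; μ^(3)=-3/4

((1, 0, 3, 0); (1, 1, 0, 0); (1, 1, 1, 1))


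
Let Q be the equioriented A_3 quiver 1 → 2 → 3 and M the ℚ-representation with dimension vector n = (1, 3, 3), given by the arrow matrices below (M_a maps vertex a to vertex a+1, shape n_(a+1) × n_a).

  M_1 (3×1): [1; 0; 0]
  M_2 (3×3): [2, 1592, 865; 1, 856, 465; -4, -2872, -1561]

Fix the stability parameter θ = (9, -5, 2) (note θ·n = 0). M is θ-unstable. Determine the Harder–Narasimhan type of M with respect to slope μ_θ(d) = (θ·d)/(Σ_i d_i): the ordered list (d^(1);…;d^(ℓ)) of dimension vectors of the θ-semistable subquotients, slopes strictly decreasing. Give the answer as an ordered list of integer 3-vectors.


Via rank(M_{q-1}∘⋯∘M_p): M ≅ I[1,3], I[2,2], I[2,3], I[3,3].
μ_θ-semistable layers: μ^(1)=2; μ^(2)=-5

((1, 1, 3); (0, 2, 0))


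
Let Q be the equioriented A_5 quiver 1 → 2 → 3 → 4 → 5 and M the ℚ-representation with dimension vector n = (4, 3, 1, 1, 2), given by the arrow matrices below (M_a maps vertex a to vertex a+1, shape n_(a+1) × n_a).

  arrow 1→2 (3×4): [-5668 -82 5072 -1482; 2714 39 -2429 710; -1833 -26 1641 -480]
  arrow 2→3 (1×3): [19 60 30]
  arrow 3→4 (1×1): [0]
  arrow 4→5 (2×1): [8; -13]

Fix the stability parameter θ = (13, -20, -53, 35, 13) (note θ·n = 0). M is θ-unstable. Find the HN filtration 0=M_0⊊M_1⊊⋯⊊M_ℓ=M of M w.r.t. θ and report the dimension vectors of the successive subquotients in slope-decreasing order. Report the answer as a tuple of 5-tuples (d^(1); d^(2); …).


Via rank(M_{q-1}∘⋯∘M_p): M ≅ I[1,1], I[1,2]^2, I[1,3], I[4,5], I[5,5].
μ_θ-semistable layers: μ^(1)=24; μ^(2)=13; μ^(3)=-7/2; μ^(4)=-20

((0, 0, 0, 1, 1); (1, 0, 0, 0, 1); (2, 2, 0, 0, 0); (1, 1, 1, 0, 0))


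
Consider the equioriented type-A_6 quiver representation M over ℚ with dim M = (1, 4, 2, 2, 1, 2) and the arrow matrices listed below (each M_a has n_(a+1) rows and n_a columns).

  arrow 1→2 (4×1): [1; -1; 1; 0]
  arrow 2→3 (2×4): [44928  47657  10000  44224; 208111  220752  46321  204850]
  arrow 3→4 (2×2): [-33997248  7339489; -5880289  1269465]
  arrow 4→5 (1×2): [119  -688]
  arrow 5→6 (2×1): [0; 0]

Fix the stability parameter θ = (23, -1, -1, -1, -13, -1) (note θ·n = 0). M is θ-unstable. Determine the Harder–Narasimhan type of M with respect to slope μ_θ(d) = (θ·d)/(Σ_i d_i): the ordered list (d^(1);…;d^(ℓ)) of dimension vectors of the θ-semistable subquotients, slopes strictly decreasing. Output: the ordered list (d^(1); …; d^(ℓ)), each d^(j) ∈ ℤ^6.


Barcode: M ≅ I[1,4], I[2,2]^2, I[2,5], I[6,6]^2. HN layers by μ_θ (3 steps, strictly decreasing):
  μ^(1)=5; μ^(2)=-1; μ^(3)=-4

((1, 1, 1, 1, 0, 0); (0, 2, 0, 0, 0, 2); (0, 1, 1, 1, 1, 0))


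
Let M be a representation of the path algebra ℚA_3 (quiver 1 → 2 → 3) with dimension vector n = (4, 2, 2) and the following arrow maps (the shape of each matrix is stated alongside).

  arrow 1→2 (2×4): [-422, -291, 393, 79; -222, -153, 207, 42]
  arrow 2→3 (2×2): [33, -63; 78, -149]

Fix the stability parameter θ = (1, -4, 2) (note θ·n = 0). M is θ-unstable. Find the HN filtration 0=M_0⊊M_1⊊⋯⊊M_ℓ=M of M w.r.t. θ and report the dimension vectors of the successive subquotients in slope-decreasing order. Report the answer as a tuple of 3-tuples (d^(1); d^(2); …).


Interval decomposition of M: I[1,1]^2, I[1,3]^2.
HN type (ℓ=3): μ^(1)=2; μ^(2)=1; μ^(3)=-3/2

((0, 0, 2); (2, 0, 0); (2, 2, 0))


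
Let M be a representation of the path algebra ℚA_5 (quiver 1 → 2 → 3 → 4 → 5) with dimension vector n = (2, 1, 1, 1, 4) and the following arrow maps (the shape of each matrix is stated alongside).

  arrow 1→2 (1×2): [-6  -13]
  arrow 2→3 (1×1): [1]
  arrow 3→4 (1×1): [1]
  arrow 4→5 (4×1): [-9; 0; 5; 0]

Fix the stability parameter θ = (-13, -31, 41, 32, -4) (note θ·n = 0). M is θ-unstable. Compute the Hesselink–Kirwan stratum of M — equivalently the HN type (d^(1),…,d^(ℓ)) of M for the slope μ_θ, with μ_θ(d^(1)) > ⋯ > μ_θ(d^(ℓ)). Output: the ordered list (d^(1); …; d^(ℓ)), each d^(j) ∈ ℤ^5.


Via rank(M_{q-1}∘⋯∘M_p): M ≅ I[1,1], I[1,5], I[5,5]^3.
μ_θ-semistable layers: μ^(1)=23; μ^(2)=-4; μ^(3)=-13; μ^(4)=-22

((0, 0, 1, 1, 1); (0, 0, 0, 0, 3); (1, 0, 0, 0, 0); (1, 1, 0, 0, 0))


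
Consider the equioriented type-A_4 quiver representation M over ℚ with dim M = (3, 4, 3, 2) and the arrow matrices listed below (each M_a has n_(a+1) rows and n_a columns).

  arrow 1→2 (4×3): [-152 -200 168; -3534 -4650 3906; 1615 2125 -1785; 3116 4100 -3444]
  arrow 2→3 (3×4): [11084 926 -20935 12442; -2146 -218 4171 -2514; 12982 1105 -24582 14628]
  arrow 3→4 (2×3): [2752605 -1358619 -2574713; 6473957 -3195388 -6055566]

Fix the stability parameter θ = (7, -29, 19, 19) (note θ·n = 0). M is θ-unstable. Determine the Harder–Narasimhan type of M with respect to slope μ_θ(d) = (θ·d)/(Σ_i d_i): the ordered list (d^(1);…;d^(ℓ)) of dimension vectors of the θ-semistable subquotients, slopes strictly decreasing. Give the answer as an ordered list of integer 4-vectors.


Barcode: M ≅ I[1,1]^2, I[1,4], I[2,2], I[2,3], I[2,4]. HN layers by μ_θ (4 steps, strictly decreasing):
  μ^(1)=19; μ^(2)=7; μ^(3)=-11; μ^(4)=-29

((0, 0, 3, 2); (2, 0, 0, 0); (1, 1, 0, 0); (0, 3, 0, 0))


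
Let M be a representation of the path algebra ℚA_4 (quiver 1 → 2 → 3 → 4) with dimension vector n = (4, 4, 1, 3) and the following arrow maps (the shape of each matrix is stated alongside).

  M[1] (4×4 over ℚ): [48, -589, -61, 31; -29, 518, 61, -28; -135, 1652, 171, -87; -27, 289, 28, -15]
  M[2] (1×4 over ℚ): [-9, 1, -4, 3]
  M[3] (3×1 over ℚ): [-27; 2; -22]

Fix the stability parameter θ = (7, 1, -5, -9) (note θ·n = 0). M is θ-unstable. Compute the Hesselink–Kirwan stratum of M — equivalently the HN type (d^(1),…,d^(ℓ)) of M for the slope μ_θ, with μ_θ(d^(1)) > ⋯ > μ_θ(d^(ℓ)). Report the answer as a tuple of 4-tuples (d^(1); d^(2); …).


Via rank(M_{q-1}∘⋯∘M_p): M ≅ I[1,2]^3, I[1,4], I[4,4]^2.
μ_θ-semistable layers: μ^(1)=4; μ^(2)=-3/2; μ^(3)=-9

((3, 3, 0, 0); (1, 1, 1, 1); (0, 0, 0, 2))


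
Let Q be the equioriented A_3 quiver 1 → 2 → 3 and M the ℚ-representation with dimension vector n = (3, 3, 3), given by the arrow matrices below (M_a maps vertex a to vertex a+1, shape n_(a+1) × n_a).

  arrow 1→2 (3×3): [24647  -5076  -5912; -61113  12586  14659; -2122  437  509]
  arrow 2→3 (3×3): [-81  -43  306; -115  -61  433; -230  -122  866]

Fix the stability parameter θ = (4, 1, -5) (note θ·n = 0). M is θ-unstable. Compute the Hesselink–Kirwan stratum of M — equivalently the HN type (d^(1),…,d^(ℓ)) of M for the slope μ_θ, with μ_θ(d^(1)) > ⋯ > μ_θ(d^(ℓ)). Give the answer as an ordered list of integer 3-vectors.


Via rank(M_{q-1}∘⋯∘M_p): M ≅ I[1,2], I[1,3]^2, I[3,3].
μ_θ-semistable layers: μ^(1)=5/2; μ^(2)=0; μ^(3)=-5

((1, 1, 0); (2, 2, 2); (0, 0, 1))


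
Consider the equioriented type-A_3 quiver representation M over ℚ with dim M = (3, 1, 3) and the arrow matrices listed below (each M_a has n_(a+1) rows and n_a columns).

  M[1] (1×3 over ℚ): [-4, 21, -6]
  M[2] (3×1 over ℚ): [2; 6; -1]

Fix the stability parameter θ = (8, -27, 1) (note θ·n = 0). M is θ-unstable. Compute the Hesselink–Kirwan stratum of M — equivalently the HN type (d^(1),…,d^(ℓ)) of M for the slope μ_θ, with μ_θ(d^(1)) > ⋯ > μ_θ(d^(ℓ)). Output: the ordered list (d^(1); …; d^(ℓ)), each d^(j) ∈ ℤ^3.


Barcode: M ≅ I[1,1]^2, I[1,3], I[3,3]^2. HN layers by μ_θ (3 steps, strictly decreasing):
  μ^(1)=8; μ^(2)=1; μ^(3)=-19/2

((2, 0, 0); (0, 0, 3); (1, 1, 0))


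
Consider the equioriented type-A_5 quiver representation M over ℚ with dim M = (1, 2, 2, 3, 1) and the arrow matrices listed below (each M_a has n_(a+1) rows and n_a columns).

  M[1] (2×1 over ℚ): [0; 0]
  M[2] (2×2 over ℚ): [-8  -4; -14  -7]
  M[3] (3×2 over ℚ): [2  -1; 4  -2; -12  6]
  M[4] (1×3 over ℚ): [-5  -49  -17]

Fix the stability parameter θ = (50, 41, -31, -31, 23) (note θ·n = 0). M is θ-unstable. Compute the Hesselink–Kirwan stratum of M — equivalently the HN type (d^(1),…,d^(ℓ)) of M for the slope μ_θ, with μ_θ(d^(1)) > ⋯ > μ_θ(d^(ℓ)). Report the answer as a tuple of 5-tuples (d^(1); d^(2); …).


Barcode: M ≅ I[1,1], I[2,2], I[2,5], I[3,3], I[4,4]^2. HN layers by μ_θ (5 steps, strictly decreasing):
  μ^(1)=50; μ^(2)=41; μ^(3)=23; μ^(4)=-7; μ^(5)=-31

((1, 0, 0, 0, 0); (0, 1, 0, 0, 0); (0, 0, 0, 0, 1); (0, 1, 1, 1, 0); (0, 0, 1, 2, 0))


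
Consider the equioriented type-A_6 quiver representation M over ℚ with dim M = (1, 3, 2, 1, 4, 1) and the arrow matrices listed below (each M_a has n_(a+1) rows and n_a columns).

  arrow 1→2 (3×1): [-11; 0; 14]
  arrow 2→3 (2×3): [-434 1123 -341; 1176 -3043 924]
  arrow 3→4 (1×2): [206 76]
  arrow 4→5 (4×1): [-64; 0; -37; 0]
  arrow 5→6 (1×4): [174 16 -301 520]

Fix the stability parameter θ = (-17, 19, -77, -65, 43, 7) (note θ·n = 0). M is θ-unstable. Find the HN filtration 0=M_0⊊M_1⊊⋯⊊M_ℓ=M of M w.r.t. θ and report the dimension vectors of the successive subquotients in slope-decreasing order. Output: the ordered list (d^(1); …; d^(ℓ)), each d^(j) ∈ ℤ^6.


Interval decomposition of M: I[1,2], I[2,3], I[2,6], I[5,5]^3.
HN type (ℓ=6): μ^(1)=43; μ^(2)=25; μ^(3)=19; μ^(4)=-17; μ^(5)=-29; μ^(6)=-41

((0, 0, 0, 0, 3, 0); (0, 0, 0, 0, 1, 1); (0, 1, 0, 0, 0, 0); (1, 0, 0, 0, 0, 0); (0, 1, 1, 0, 0, 0); (0, 1, 1, 1, 0, 0))


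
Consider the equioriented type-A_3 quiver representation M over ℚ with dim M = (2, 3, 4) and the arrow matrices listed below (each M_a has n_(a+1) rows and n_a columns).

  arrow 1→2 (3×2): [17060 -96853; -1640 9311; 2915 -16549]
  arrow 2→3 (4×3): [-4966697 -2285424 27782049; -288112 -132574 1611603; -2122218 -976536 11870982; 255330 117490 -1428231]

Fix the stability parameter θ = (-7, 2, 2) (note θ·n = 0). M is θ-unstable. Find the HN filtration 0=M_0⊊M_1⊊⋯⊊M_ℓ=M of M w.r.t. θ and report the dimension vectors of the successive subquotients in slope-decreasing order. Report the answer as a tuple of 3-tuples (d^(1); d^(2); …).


Interval decomposition of M: I[1,3]^2, I[2,2], I[3,3]^2.
HN type (ℓ=2): μ^(1)=2; μ^(2)=-7

((0, 3, 4); (2, 0, 0))


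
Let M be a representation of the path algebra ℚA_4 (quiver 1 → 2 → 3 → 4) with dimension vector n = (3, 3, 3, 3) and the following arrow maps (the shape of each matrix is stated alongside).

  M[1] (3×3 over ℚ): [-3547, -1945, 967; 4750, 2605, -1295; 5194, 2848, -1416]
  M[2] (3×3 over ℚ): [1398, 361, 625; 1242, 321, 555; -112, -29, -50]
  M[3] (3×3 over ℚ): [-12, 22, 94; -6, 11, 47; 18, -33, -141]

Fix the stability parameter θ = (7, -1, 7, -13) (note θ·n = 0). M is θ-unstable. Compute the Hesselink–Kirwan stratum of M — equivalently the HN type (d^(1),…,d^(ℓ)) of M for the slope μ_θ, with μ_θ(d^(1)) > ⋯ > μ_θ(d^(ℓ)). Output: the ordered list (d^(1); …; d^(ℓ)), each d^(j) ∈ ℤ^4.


Via rank(M_{q-1}∘⋯∘M_p): M ≅ I[1,1], I[1,2], I[1,3], I[2,4], I[3,3], I[4,4]^2.
μ_θ-semistable layers: μ^(1)=7; μ^(2)=3; μ^(3)=-7/3; μ^(4)=-13

((1, 0, 2, 0); (2, 2, 0, 0); (0, 1, 1, 1); (0, 0, 0, 2))


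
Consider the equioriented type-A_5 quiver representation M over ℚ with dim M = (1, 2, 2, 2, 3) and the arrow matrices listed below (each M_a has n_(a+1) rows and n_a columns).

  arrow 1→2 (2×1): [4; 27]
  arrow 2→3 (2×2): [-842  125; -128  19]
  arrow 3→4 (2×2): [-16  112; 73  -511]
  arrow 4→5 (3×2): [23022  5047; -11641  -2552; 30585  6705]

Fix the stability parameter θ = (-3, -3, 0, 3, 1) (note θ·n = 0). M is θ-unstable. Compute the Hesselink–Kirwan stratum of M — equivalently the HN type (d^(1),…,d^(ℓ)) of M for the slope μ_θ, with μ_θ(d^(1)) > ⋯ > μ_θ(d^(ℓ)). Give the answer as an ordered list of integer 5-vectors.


Via rank(M_{q-1}∘⋯∘M_p): M ≅ I[1,3], I[2,5], I[4,5], I[5,5].
μ_θ-semistable layers: μ^(1)=2; μ^(2)=1; μ^(3)=0; μ^(4)=-3

((0, 0, 0, 2, 2); (0, 0, 0, 0, 1); (0, 0, 2, 0, 0); (1, 2, 0, 0, 0))


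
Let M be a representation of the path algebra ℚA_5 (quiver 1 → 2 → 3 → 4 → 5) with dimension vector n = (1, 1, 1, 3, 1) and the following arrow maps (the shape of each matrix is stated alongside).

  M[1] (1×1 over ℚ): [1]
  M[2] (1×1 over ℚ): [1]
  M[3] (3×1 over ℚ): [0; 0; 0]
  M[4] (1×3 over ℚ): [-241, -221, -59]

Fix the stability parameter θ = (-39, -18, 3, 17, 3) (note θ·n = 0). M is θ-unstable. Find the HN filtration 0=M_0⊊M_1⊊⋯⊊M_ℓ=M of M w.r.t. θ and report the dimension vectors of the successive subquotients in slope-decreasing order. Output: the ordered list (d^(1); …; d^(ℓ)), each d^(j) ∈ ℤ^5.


Interval decomposition of M: I[1,3], I[4,4]^2, I[4,5].
HN type (ℓ=5): μ^(1)=17; μ^(2)=10; μ^(3)=3; μ^(4)=-18; μ^(5)=-39

((0, 0, 0, 2, 0); (0, 0, 0, 1, 1); (0, 0, 1, 0, 0); (0, 1, 0, 0, 0); (1, 0, 0, 0, 0))


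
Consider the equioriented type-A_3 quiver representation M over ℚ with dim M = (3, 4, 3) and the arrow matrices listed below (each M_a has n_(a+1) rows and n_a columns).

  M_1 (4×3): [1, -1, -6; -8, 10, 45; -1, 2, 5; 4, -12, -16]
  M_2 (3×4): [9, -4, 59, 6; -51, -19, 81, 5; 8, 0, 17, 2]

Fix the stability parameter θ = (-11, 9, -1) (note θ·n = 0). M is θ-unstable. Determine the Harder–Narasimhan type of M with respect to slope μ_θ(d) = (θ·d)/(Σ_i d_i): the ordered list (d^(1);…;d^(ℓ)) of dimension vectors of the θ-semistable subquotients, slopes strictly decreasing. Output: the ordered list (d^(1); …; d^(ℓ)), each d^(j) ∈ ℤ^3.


Via rank(M_{q-1}∘⋯∘M_p): M ≅ I[1,3]^3, I[2,2].
μ_θ-semistable layers: μ^(1)=9; μ^(2)=4; μ^(3)=-11

((0, 1, 0); (0, 3, 3); (3, 0, 0))


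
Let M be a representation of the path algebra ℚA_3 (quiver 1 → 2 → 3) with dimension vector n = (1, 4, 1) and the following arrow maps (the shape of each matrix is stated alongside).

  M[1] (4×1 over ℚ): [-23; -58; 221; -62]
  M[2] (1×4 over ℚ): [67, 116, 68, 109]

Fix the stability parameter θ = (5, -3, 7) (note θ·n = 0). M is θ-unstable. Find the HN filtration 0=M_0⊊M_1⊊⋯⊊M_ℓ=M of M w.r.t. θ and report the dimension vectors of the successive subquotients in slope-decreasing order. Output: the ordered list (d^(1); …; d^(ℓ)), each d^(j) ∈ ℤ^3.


Barcode: M ≅ I[1,3], I[2,2]^3. HN layers by μ_θ (3 steps, strictly decreasing):
  μ^(1)=7; μ^(2)=1; μ^(3)=-3

((0, 0, 1); (1, 1, 0); (0, 3, 0))


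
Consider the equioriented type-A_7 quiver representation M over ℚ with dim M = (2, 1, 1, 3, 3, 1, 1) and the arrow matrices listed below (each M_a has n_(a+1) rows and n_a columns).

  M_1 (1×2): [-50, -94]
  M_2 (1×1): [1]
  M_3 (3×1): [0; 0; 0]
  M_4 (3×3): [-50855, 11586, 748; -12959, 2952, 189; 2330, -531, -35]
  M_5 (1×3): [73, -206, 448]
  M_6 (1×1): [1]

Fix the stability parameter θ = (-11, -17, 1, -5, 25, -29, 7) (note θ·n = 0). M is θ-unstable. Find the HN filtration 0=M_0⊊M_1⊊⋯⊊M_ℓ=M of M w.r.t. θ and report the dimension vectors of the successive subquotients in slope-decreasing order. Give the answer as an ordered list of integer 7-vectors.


Barcode: M ≅ I[1,1], I[1,3], I[4,5]^2, I[4,7]. HN layers by μ_θ (7 steps, strictly decreasing):
  μ^(1)=25; μ^(2)=7; μ^(3)=1; μ^(4)=-2; μ^(5)=-5; μ^(6)=-11; μ^(7)=-14

((0, 0, 0, 0, 2, 0, 0); (0, 0, 0, 0, 0, 0, 1); (0, 0, 1, 0, 0, 0, 0); (0, 0, 0, 0, 1, 1, 0); (0, 0, 0, 3, 0, 0, 0); (1, 0, 0, 0, 0, 0, 0); (1, 1, 0, 0, 0, 0, 0))


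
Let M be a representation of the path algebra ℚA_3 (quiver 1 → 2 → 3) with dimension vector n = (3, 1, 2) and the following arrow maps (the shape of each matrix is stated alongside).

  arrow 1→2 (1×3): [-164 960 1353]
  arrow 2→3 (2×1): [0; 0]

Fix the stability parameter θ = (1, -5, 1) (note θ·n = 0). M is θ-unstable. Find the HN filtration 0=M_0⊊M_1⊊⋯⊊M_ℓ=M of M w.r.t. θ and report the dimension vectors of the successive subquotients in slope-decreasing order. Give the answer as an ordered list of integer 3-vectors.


Barcode: M ≅ I[1,1]^2, I[1,2], I[3,3]^2. HN layers by μ_θ (2 steps, strictly decreasing):
  μ^(1)=1; μ^(2)=-2

((2, 0, 2); (1, 1, 0))


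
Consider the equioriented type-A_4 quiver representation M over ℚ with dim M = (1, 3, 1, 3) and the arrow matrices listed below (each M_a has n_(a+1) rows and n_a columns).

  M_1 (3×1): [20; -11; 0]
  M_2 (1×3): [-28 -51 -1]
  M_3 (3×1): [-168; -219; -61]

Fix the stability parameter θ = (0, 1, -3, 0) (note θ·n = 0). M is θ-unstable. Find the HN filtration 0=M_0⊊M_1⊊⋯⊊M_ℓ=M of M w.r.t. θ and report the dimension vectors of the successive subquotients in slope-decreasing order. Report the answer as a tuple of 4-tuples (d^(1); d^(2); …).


Interval decomposition of M: I[1,4], I[2,2]^2, I[4,4]^2.
HN type (ℓ=3): μ^(1)=1; μ^(2)=0; μ^(3)=-2/3

((0, 2, 0, 0); (0, 0, 0, 3); (1, 1, 1, 0))


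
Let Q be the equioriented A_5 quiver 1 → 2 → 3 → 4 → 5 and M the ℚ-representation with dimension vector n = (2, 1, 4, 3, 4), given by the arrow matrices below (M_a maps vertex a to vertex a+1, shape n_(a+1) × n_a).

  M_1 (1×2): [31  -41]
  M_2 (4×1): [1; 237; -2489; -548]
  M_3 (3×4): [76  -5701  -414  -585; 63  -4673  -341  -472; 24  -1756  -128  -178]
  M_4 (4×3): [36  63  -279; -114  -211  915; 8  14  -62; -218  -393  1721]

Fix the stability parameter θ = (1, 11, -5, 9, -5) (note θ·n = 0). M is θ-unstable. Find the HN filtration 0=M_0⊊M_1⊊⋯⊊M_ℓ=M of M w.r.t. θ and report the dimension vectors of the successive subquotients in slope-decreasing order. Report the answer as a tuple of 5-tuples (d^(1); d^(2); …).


Interval decomposition of M: I[1,1], I[1,5], I[3,3], I[3,4], I[3,5], I[5,5]^2.
HN type (ℓ=5): μ^(1)=9; μ^(2)=5/2; μ^(3)=2; μ^(4)=1; μ^(5)=-5

((0, 0, 0, 1, 0); (0, 1, 1, 1, 1); (0, 0, 0, 1, 1); (2, 0, 0, 0, 0); (0, 0, 3, 0, 2))


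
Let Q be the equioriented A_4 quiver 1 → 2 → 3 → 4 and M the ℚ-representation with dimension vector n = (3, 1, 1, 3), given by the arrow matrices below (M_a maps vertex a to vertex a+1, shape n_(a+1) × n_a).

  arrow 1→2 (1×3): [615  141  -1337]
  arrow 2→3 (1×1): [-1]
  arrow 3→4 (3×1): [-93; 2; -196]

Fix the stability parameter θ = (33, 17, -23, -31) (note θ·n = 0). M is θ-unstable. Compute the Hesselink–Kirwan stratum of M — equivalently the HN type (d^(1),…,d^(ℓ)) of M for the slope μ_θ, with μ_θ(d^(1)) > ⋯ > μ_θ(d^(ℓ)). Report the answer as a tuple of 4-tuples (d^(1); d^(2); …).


Via rank(M_{q-1}∘⋯∘M_p): M ≅ I[1,1]^2, I[1,4], I[4,4]^2.
μ_θ-semistable layers: μ^(1)=33; μ^(2)=-1; μ^(3)=-31

((2, 0, 0, 0); (1, 1, 1, 1); (0, 0, 0, 2))
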